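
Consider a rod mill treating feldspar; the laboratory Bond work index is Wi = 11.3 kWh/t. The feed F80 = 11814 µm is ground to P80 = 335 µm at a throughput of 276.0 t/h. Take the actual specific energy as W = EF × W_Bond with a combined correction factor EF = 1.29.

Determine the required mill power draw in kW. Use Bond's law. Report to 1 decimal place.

W = 10 Wi (P80^-0.5 − F80^-0.5)
W = 10·11.3·(1/√335 − 1/√11814) = 10·11.3·(0.045436) = 5.1342 kWh/t
With EF = 1.29: W = 5.1342·1.29 = 6.6231 kWh/t
Mill draw = 6.6231 × 276.0 = 1828.0 kW

P = 1828.0 kW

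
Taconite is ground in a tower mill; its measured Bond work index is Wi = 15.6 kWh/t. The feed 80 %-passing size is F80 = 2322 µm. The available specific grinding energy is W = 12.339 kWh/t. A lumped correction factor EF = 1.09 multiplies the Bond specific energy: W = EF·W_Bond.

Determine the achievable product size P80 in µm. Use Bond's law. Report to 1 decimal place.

P80 = 114.8 µm

Bond: W = 10·Wi·(1/√P80 − 1/√F80)
W_Bond = W / EF = 12.339 / 1.09 = 11.3202 kWh/t
P80^(−½) = W_Bond/(10 Wi) + F80^(−½)
  = 11.3202/(10·15.6) + 1/√2322 = 0.072565 + 0.020752 = 0.093318
P80 = (1/0.093318)² = 10.7161² = 114.83 µm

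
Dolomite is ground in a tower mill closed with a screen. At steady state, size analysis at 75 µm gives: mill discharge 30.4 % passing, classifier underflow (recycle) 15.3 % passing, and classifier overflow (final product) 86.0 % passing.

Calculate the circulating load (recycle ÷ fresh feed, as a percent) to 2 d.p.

Mass balance on the −75 µm fraction:
d + r·d = r·u + o → r(d−u) = o−d
r = (86.0 − 30.4)/(30.4 − 15.3) = 55.6/15.1 = 3.6821
CL = 100·r = 368.21 %

CL = 368.21 %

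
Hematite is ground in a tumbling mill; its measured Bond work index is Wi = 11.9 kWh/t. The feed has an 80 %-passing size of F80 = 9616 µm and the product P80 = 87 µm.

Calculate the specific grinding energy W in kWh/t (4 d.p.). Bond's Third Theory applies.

W_Bond = 10·Wi·(1/√P₈₀ − 1/√F₈₀)
1/√87 = 0.107211;  1/√9616 = 0.010198
W = 10·11.9·(0.107211 − 0.010198) = 11.5446 kWh/t

W = 11.5446 kWh/t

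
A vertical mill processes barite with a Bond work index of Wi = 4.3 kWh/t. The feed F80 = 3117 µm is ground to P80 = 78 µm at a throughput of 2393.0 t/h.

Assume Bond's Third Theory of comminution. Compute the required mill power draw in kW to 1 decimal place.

P = 9807.9 kW

Bond:  W = 10 Wi (1/√P − 1/√F)
W = 10·4.3·(1/√78 − 1/√3117) = 10·4.3·(0.095316) = 4.0986 kWh/t
P_mill = W·ṁ = 4.0986·2393.0 = 9807.9 kW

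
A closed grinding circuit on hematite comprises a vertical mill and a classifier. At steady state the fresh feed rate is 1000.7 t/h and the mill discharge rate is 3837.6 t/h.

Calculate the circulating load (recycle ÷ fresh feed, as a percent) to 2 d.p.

CL = 283.49 %

M = F + R at steady state, so:
R = M − F = 3837.6 − 1000.7 = 2836.9 t/h
CL = 100·R/F = 100·2836.9/1000.7 = 283.49 %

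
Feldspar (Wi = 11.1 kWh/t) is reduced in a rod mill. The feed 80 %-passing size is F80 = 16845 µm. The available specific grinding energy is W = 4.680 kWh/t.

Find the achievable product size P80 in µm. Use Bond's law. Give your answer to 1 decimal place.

P80 = 402.1 µm

W = 10·Wi·(P80^(-½) − F80^(-½))
1/√P80 = 1/√F80 + W/(10·Wi)
  = 4.6800/(10·11.1) + 1/√16845 = 0.042162 + 0.007705 = 0.049867
P80 = (1/0.049867)² = 20.0533² = 402.14 µm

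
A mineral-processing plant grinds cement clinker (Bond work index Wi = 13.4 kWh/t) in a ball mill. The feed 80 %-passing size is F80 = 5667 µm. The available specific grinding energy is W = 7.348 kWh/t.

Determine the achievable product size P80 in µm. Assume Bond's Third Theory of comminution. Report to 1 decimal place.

P80 = 215.5 µm

W_Bond = 10·Wi·(1/√P₈₀ − 1/√F₈₀)
P80^-0.5 = F80^-0.5 + W/(10 Wi)
  = 7.3480/(10·13.4) + 1/√5667 = 0.054836 + 0.013284 = 0.068120
P80 = (1/0.068120)² = 14.6801² = 215.50 µm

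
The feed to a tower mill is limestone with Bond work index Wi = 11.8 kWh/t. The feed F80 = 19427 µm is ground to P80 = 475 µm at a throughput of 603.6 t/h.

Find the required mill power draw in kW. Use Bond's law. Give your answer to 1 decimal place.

W_Bond = 10·Wi·(1/√P₈₀ − 1/√F₈₀)
W = 10·11.8·(1/√475 − 1/√19427) = 10·11.8·(0.038709) = 4.5676 kWh/t
Power = W × throughput = 4.5676 kWh/t × 603.6 t/h = 2757.0 kW

P = 2757.0 kW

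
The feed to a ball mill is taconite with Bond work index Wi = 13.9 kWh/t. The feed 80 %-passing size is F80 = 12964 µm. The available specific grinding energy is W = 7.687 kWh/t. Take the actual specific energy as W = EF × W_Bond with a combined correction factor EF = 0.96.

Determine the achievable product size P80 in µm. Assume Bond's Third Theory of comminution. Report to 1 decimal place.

W = 10 Wi (P80^-0.5 − F80^-0.5)
W_Bond = W / EF = 7.687 / 0.96 = 8.0073 kWh/t
P80^(−½) = W_Bond/(10 Wi) + F80^(−½)
  = 8.0073/(10·13.9) + 1/√12964 = 0.057606 + 0.008783 = 0.066389
P80 = (1/0.066389)² = 15.0627² = 226.88 µm

P80 = 226.9 µm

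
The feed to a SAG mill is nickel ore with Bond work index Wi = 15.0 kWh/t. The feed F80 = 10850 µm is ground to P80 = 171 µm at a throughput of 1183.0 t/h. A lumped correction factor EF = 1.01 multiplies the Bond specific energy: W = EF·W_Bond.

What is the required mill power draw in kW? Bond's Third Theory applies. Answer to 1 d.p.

W = 10 Wi (P80^-0.5 − F80^-0.5)
W = 10·15.0·(1/√171 − 1/√10850) = 10·15.0·(0.066872) = 10.0307 kWh/t
With EF = 1.01: W = 10.0307·1.01 = 10.1310 kWh/t
Power = W × throughput = 10.1310 kWh/t × 1183.0 t/h = 11985.0 kW

P = 11985.0 kW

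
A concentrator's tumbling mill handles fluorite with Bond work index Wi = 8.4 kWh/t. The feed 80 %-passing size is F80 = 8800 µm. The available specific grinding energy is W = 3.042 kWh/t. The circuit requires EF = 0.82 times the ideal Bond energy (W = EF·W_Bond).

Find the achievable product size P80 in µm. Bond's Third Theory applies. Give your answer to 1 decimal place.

W = 10 Wi / √P80 − 10 Wi / √F80
W_Bond = W / EF = 3.042 / 0.82 = 3.7098 kWh/t
P80^(−½) = W_Bond/(10 Wi) + F80^(−½)
  = 3.7098/(10·8.4) + 1/√8800 = 0.044164 + 0.010660 = 0.054824
P80 = (1/0.054824)² = 18.2403² = 332.71 µm

P80 = 332.7 µm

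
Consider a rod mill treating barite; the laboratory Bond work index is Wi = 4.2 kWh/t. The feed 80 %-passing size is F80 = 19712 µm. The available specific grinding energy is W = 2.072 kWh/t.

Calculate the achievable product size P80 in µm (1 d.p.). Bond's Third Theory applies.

Bond: W = 10·Wi·(1/√P80 − 1/√F80)
⇒ 1/√P80 = W/(10·Wi) + 1/√F80
  = 2.0720/(10·4.2) + 1/√19712 = 0.049333 + 0.007123 = 0.056456
P80 = (1/0.056456)² = 17.7130² = 313.75 µm

P80 = 313.7 µm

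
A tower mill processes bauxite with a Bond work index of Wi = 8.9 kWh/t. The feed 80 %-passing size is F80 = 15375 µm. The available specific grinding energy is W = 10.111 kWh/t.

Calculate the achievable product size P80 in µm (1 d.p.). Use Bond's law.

P80 = 67.5 µm

W = 10 Wi (1/√P80 − 1/√F80)  [Bond]
⇒ 1/√P80 = W/(10 Wi) + 1/√F80
  = 10.1110/(10·8.9) + 1/√15375 = 0.113607 + 0.008065 = 0.121672
P80 = (1/0.121672)² = 8.2189² = 67.55 µm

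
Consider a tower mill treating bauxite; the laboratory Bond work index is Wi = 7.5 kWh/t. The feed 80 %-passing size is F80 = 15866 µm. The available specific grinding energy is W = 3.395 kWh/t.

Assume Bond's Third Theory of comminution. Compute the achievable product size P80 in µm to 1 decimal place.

Bond: W = 10·Wi·(1/√P80 − 1/√F80)
P80^(−½) = W/(10 Wi) + F80^(−½)
  = 3.3950/(10·7.5) + 1/√15866 = 0.045267 + 0.007939 = 0.053206
P80 = (1/0.053206)² = 18.7950² = 353.25 µm

P80 = 353.3 µm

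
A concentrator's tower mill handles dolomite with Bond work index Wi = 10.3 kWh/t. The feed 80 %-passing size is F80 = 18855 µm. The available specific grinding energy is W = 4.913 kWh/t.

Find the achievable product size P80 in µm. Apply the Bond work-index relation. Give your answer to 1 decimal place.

P80 = 330.8 µm

W_Bond = 10·Wi·(1/√P₈₀ − 1/√F₈₀)
⇒ 1/√P80 = W/(10 Wi) + 1/√F80
  = 4.9130/(10·10.3) + 1/√18855 = 0.047699 + 0.007283 = 0.054982
P80 = (1/0.054982)² = 18.1879² = 330.80 µm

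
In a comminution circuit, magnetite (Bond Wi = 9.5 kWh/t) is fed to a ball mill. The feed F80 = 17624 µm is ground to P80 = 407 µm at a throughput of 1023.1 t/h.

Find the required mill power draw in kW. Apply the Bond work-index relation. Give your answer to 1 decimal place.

P = 4085.6 kW

Bond: W = 10·Wi·(1/√P80 − 1/√F80)
W = 10·9.5·(1/√407 − 1/√17624) = 10·9.5·(0.042036) = 3.9934 kWh/t
Mill draw = 3.9934 × 1023.1 = 4085.6 kW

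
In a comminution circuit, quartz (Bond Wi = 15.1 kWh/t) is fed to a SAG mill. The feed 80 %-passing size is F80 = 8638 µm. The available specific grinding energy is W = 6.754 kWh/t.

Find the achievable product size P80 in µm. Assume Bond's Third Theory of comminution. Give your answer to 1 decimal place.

Bond: W = 10·Wi·(1/√P80 − 1/√F80)
1/√P80 = 1/√F80 + W/(10·Wi)
  = 6.7540/(10·15.1) + 1/√8638 = 0.044728 + 0.010760 = 0.055488
P80 = (1/0.055488)² = 18.0219² = 324.79 µm

P80 = 324.8 µm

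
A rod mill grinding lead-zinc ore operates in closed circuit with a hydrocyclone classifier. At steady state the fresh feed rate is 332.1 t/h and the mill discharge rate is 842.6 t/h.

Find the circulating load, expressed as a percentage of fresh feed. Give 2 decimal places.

CL = 153.72 %

Steady state: M = F + R.
R = M − F = 842.6 − 332.1 = 510.5 t/h
CL = 100·R/F = 100·510.5/332.1 = 153.72 %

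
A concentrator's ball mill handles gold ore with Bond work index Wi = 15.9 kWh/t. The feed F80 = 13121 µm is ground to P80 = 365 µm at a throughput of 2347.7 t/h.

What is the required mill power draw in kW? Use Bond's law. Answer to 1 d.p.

W = 10 Wi (P80^-0.5 − F80^-0.5)
W = 10·15.9·(1/√365 − 1/√13121) = 10·15.9·(0.043612) = 6.9344 kWh/t
P_mill = W·ṁ = 6.9344·2347.7 = 16279.8 kW

P = 16279.8 kW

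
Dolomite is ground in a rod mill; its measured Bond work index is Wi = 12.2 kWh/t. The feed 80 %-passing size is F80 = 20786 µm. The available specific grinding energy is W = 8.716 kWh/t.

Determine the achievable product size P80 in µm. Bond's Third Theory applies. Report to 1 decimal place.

P80 = 162.8 µm

W = 10 Wi (P80^-0.5 − F80^-0.5)
P80^-0.5 = F80^-0.5 + W/(10 Wi)
  = 8.7160/(10·12.2) + 1/√20786 = 0.071443 + 0.006936 = 0.078379
P80 = (1/0.078379)² = 12.7586² = 162.78 µm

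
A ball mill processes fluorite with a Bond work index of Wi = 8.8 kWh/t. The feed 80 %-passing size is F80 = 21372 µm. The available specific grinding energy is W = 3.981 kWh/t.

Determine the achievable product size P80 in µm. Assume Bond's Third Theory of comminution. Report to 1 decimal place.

P80 = 368.7 µm

W = 10 Wi (1/√P80 − 1/√F80)  [Bond]
⇒ 1/√P80 = W/(10 Wi) + 1/√F80
  = 3.9810/(10·8.8) + 1/√21372 = 0.045239 + 0.006840 = 0.052079
P80 = (1/0.052079)² = 19.2016² = 368.70 µm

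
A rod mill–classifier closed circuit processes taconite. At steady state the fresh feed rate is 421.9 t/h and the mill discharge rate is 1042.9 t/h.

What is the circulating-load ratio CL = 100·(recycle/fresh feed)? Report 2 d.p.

CL = 147.19 %

Discharge = new feed + return, hence
R = M − F = 1042.9 − 421.9 = 621.0 t/h
CL = 100·R/F = 100·621.0/421.9 = 147.19 %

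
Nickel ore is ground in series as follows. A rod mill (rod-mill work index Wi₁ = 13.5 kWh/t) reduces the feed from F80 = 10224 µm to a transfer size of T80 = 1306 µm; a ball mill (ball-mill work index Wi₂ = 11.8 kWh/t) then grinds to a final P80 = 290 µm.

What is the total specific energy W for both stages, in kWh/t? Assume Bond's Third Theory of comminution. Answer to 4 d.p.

W = 10 Wi / √P80 − 10 Wi / √F80
Stage 1 (10224→1306 µm, Wi₁=13.5): W₁ = 10·13.5·(0.027671 − 0.009890) = 2.4005 kWh/t
Stage 2 (1306→290 µm, Wi₂=11.8): W₂ = 10·11.8·(0.058722 − 0.027671) = 3.6640 kWh/t
W = W₁ + W₂ = 2.4005 + 3.6640 = 6.0645 kWh/t

W = 6.0645 kWh/t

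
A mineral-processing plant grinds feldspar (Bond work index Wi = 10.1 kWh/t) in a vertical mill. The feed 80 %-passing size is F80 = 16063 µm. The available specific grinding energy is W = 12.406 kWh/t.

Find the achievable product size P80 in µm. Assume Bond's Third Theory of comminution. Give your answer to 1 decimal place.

W = 10 Wi (P80^-0.5 − F80^-0.5)
P80^-0.5 = F80^-0.5 + W/(10 Wi)
  = 12.4060/(10·10.1) + 1/√16063 = 0.122832 + 0.007890 = 0.130722
P80 = (1/0.130722)² = 7.6498² = 58.52 µm

P80 = 58.5 µm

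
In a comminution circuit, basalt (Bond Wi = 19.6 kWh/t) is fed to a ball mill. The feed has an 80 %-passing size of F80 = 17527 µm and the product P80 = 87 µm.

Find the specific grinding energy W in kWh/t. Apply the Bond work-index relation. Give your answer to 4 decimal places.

W = 19.5329 kWh/t

W = 10 Wi (1/√P80 − 1/√F80)  [Bond]
1/√87 = 0.107211;  1/√17527 = 0.007553
W = 10·19.6·(0.107211 − 0.007553) = 19.5329 kWh/t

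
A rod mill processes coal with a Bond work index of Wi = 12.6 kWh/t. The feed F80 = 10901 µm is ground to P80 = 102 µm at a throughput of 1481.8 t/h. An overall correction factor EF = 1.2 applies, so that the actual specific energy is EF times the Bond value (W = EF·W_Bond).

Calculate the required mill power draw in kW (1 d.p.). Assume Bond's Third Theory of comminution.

P = 20038.2 kW

W_Bond = 10·Wi·(1/√P₈₀ − 1/√F₈₀)
W = 10·12.6·(1/√102 − 1/√10901) = 10·12.6·(0.089437) = 11.2691 kWh/t
With EF = 1.2: W = 11.2691·1.2 = 13.5229 kWh/t
P_mill = W·ṁ = 13.5229·1481.8 = 20038.2 kW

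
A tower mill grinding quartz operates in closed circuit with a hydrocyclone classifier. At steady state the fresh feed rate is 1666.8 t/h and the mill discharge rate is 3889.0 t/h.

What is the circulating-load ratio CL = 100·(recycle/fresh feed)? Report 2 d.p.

Mill node: discharge = fresh + recycle.
R = M − F = 3889.0 − 1666.8 = 2222.2 t/h
CL = 100·R/F = 100·2222.2/1666.8 = 133.32 %

CL = 133.32 %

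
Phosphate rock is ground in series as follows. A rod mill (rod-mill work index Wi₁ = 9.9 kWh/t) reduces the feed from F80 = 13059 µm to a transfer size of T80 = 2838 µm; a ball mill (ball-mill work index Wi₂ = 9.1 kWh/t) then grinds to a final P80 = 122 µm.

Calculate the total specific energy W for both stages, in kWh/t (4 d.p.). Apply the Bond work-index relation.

Bond: W = 10·Wi·(1/√P80 − 1/√F80)
Stage 1 (13059→2838 µm, Wi₁=9.9): W₁ = 10·9.9·(0.018771 − 0.008751) = 0.9920 kWh/t
Stage 2 (2838→122 µm, Wi₂=9.1): W₂ = 10·9.1·(0.090536 − 0.018771) = 6.5306 kWh/t
W = W₁ + W₂ = 0.9920 + 6.5306 = 7.5226 kWh/t

W = 7.5226 kWh/t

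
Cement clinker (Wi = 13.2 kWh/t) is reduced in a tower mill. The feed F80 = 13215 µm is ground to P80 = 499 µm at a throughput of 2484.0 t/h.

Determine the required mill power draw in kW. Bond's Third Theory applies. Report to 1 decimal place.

Bond:  W = 10 Wi (1/√P − 1/√F)
W = 10·13.2·(1/√499 − 1/√13215) = 10·13.2·(0.036067) = 4.7609 kWh/t
P_mill = W·ṁ = 4.7609·2484.0 = 11826.0 kW

P = 11826.0 kW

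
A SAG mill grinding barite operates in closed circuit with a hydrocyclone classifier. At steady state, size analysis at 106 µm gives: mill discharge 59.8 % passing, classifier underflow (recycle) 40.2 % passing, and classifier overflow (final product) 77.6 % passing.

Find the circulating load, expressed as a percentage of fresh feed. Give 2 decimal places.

CL = 90.82 %

Classifier node, passing 106 µm:
d + r·d = r·u + o → r(d−u) = o−d
r = (77.6 − 59.8)/(59.8 − 40.2) = 17.8/19.6 = 0.9082
CL = 100·r = 90.82 %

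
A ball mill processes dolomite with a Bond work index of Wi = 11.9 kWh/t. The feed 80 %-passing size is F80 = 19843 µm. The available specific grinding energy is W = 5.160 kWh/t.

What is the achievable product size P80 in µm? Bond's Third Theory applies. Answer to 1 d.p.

P80 = 392.7 µm

Bond: W = 10·Wi·(1/√P80 − 1/√F80)
1/√P80 = 1/√F80 + W/(10·Wi)
  = 5.1600/(10·11.9) + 1/√19843 = 0.043361 + 0.007099 = 0.050460
P80 = (1/0.050460)² = 19.8175² = 392.74 µm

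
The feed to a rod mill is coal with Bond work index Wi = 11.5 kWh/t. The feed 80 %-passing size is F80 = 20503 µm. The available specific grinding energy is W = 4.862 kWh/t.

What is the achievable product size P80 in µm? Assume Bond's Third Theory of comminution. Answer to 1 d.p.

W = 10 Wi (P80^-0.5 − F80^-0.5)
1/√P80 = 1/√F80 + W/(10·Wi)
  = 4.8620/(10·11.5) + 1/√20503 = 0.042278 + 0.006984 = 0.049262
P80 = (1/0.049262)² = 20.2996² = 412.07 µm

P80 = 412.1 µm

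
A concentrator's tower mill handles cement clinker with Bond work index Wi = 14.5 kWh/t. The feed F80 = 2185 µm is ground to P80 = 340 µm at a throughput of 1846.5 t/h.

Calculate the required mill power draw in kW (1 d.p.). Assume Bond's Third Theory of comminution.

P = 8792.5 kW

W = 10·Wi·(P80^(-½) − F80^(-½))
W = 10·14.5·(1/√340 − 1/√2185) = 10·14.5·(0.032839) = 4.7617 kWh/t
P = W·T = 4.7617·1846.5 = 8792.5 kW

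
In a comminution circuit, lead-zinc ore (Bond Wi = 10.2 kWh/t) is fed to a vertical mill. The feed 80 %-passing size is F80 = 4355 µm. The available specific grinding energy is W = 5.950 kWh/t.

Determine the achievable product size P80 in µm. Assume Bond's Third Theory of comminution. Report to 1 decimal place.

W = 10·Wi·[P80^(−½) − F80^(−½)]
⇒ 1/√P80 = W/(10·Wi) + 1/√F80
  = 5.9500/(10·10.2) + 1/√4355 = 0.058333 + 0.015153 = 0.073487
P80 = (1/0.073487)² = 13.6079² = 185.18 µm

P80 = 185.2 µm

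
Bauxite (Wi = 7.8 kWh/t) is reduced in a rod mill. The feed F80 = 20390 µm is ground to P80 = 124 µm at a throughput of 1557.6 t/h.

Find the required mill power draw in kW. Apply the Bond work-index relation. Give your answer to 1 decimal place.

Bond: W = 10·Wi·(1/√P80 − 1/√F80)
W = 10·7.8·(1/√124 − 1/√20390) = 10·7.8·(0.082800) = 6.4584 kWh/t
Power = W × throughput = 6.4584 kWh/t × 1557.6 t/h = 10059.5 kW

P = 10059.5 kW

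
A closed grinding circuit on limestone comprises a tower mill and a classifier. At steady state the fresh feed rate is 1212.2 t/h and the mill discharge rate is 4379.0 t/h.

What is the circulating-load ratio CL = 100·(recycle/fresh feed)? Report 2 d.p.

CL = 261.24 %

Steady state: M = F + R.
R = M − F = 4379.0 − 1212.2 = 3166.8 t/h
CL = 100·R/F = 100·3166.8/1212.2 = 261.24 %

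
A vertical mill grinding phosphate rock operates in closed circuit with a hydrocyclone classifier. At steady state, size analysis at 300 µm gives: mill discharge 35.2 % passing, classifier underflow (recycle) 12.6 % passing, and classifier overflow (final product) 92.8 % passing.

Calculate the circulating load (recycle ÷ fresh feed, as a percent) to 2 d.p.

CL = 254.87 %

Two-product formula at 300 µm:
(1+r)·d = r·u + o ⇒ r = (o−d)/(d−u)
r = (92.8 − 35.2)/(35.2 − 12.6) = 57.6/22.6 = 2.5487
CL = 100·r = 254.87 %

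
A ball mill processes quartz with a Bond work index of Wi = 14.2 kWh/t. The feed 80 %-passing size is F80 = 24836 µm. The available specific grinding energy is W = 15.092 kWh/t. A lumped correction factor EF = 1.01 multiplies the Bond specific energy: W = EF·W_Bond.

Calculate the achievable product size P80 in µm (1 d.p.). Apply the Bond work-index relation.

Bond: W = 10·Wi·(1/√P80 − 1/√F80)
W_Bond = W / EF = 15.092 / 1.01 = 14.9426 kWh/t
1/√P80 = 1/√F80 + W_Bond/(10·Wi)
  = 14.9426/(10·14.2) + 1/√24836 = 0.105229 + 0.006345 = 0.111575
P80 = (1/0.111575)² = 8.9626² = 80.33 µm

P80 = 80.3 µm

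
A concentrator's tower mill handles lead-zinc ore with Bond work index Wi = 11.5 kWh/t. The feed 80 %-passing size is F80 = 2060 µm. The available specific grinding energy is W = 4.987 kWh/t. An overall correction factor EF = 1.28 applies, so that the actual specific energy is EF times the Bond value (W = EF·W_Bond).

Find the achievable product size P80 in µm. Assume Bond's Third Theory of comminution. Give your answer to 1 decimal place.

P80 = 319.9 µm

W = 10·Wi·(P80^(-½) − F80^(-½))
W_Bond = W / EF = 4.987 / 1.28 = 3.8961 kWh/t
1/√P80 = 1/√F80 + W_Bond/(10·Wi)
  = 3.8961/(10·11.5) + 1/√2060 = 0.033879 + 0.022033 = 0.055912
P80 = (1/0.055912)² = 17.8853² = 319.89 µm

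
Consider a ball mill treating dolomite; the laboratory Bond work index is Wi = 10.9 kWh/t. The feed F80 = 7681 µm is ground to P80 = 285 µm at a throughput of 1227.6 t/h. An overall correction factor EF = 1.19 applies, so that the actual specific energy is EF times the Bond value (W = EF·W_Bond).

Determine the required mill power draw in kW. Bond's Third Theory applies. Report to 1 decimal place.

W = 10 Wi (P80^-0.5 − F80^-0.5)
W = 10·10.9·(1/√285 − 1/√7681) = 10·10.9·(0.047825) = 5.2129 kWh/t
W_actual = 1.19 × 5.2129 = 6.2033 kWh/t
Mill draw = 6.2033 × 1227.6 = 7615.2 kW

P = 7615.2 kW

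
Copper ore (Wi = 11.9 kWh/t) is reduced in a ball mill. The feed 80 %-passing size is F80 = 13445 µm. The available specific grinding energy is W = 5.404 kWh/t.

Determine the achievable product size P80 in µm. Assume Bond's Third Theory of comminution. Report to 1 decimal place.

P80 = 342.5 µm

Bond:  W = 10 Wi (1/√P − 1/√F)
1/√P80 = 1/√F80 + W/(10·Wi)
  = 5.4040/(10·11.9) + 1/√13445 = 0.045412 + 0.008624 = 0.054036
P80 = (1/0.054036)² = 18.5062² = 342.48 µm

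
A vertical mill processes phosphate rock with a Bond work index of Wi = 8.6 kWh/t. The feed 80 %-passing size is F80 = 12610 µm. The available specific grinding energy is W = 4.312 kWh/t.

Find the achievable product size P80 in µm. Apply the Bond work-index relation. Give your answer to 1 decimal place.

W = 10 Wi (1/√P80 − 1/√F80)  [Bond]
1/√P80 = 1/√F80 + W/(10·Wi)
  = 4.3120/(10·8.6) + 1/√12610 = 0.050140 + 0.008905 = 0.059045
P80 = (1/0.059045)² = 16.9363² = 286.84 µm

P80 = 286.8 µm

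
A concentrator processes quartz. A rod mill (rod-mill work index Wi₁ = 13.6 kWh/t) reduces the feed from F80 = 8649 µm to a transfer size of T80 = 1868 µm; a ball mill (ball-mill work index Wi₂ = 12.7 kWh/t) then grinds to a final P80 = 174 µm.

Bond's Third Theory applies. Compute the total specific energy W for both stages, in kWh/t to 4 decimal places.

W = 8.3737 kWh/t

W = 10·Wi·(P80^(-½) − F80^(-½))
Stage 1 (8649→1868 µm, Wi₁=13.6): W₁ = 10·13.6·(0.023137 − 0.010753) = 1.6843 kWh/t
Stage 2 (1868→174 µm, Wi₂=12.7): W₂ = 10·12.7·(0.075810 − 0.023137) = 6.6894 kWh/t
W = W₁ + W₂ = 1.6843 + 6.6894 = 8.3737 kWh/t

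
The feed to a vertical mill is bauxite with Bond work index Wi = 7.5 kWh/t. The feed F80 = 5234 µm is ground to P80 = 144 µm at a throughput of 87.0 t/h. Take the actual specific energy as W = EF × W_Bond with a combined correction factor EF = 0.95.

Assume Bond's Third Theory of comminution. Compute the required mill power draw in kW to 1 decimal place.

P = 430.9 kW

W = 10·Wi·[P80^(−½) − F80^(−½)]
W = 10·7.5·(1/√144 − 1/√5234) = 10·7.5·(0.069511) = 5.2133 kWh/t
Apply correction: 5.2133 × 0.95 = 4.9527 kWh/t
P_mill = W·ṁ = 4.9527·87.0 = 430.9 kW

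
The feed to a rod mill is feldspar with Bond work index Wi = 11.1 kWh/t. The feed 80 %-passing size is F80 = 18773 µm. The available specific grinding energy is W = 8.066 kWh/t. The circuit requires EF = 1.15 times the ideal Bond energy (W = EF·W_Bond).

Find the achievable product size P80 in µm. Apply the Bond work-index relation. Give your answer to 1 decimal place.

P80 = 201.3 µm

W = 10·Wi·(P80^(-½) − F80^(-½))
W_Bond = W / EF = 8.066 / 1.15 = 7.0139 kWh/t
⇒ 1/√P80 = W_Bond/(10·Wi) + 1/√F80
  = 7.0139/(10·11.1) + 1/√18773 = 0.063188 + 0.007298 = 0.070487
P80 = (1/0.070487)² = 14.1870² = 201.27 µm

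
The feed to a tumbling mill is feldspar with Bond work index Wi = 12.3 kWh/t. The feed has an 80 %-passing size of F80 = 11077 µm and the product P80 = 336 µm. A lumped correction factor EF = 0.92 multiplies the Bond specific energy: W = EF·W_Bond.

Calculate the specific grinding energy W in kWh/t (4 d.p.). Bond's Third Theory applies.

W = 10 Wi (P80^-0.5 − F80^-0.5)
1/√336 = 0.054554;  1/√11077 = 0.009501
W = 10·12.3·(0.054554 − 0.009501) = 5.5415 kWh/t
Apply correction: 5.5415 × 0.92 = 5.0982 kWh/t

W = 5.0982 kWh/t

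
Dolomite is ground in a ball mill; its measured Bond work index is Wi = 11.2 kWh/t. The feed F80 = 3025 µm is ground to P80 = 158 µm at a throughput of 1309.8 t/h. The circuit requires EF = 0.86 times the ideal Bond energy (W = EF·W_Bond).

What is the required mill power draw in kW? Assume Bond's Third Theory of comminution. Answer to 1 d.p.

W = 10 Wi (P80^-0.5 − F80^-0.5)
W = 10·11.2·(1/√158 − 1/√3025) = 10·11.2·(0.061374) = 6.8739 kWh/t
Apply correction: 6.8739 × 0.86 = 5.9115 kWh/t
P = W·T = 5.9115·1309.8 = 7742.9 kW

P = 7742.9 kW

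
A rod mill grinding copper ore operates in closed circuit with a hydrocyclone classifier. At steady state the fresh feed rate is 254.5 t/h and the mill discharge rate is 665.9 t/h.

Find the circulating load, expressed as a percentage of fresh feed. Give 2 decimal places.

Steady state: M = F + R.
R = M − F = 665.9 − 254.5 = 411.4 t/h
CL = 100·R/F = 100·411.4/254.5 = 161.65 %

CL = 161.65 %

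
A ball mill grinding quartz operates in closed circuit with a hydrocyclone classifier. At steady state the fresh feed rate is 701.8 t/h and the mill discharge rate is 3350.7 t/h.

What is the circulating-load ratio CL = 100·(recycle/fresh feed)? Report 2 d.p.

M = F + R at steady state, so:
R = M − F = 3350.7 − 701.8 = 2648.9 t/h
CL = 100·R/F = 100·2648.9/701.8 = 377.44 %

CL = 377.44 %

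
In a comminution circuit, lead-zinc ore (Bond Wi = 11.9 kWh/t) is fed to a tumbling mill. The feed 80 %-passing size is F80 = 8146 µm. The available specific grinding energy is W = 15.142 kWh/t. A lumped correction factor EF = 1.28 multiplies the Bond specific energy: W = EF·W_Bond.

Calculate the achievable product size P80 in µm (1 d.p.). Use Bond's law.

W = 10 Wi (P80^-0.5 − F80^-0.5)
W_Bond = W / EF = 15.142 / 1.28 = 11.8297 kWh/t
⇒ 1/√P80 = W_Bond/(10·Wi) + 1/√F80
  = 11.8297/(10·11.9) + 1/√8146 = 0.099409 + 0.011080 = 0.110489
P80 = (1/0.110489)² = 9.0507² = 81.91 µm

P80 = 81.9 µm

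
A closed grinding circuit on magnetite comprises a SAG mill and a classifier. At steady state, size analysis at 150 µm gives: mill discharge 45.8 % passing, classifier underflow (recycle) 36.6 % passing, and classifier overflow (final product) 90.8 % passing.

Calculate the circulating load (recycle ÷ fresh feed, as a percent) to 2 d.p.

Mass balance on the −150 µm fraction:
(1+r)d = ru + o → r = (o−d)/(d−u)
r = (90.8 − 45.8)/(45.8 − 36.6) = 45.0/9.2 = 4.8913
CL = 100·r = 489.13 %

CL = 489.13 %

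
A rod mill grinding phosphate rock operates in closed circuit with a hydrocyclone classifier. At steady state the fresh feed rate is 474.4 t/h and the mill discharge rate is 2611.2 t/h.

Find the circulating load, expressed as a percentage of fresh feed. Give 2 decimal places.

CL = 450.42 %

Mill node: discharge = fresh + recycle.
R = M − F = 2611.2 − 474.4 = 2136.8 t/h
CL = 100·R/F = 100·2136.8/474.4 = 450.42 %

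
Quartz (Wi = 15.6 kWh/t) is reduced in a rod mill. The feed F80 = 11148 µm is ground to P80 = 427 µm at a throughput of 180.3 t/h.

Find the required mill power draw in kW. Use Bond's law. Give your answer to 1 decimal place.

P = 1094.8 kW

W = 10 Wi (1/√P80 − 1/√F80)  [Bond]
W = 10·15.6·(1/√427 − 1/√11148) = 10·15.6·(0.038922) = 6.0719 kWh/t
Power = W × throughput = 6.0719 kWh/t × 180.3 t/h = 1094.8 kW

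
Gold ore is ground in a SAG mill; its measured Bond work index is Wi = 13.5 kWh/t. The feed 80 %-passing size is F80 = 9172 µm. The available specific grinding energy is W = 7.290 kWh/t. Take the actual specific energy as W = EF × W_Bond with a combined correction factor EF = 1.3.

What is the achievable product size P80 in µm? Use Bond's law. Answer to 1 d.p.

P80 = 370.1 µm

W = 10·Wi·(P80^(-½) − F80^(-½))
W_Bond = W / EF = 7.290 / 1.3 = 5.6077 kWh/t
1/√P80 = 1/√F80 + W_Bond/(10·Wi)
  = 5.6077/(10·13.5) + 1/√9172 = 0.041538 + 0.010442 = 0.051980
P80 = (1/0.051980)² = 19.2381² = 370.11 µm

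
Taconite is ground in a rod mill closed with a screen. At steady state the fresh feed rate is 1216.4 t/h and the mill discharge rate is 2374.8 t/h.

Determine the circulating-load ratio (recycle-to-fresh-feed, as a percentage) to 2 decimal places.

CL = 95.23 %

Mill node: discharge = fresh + recycle.
R = M − F = 2374.8 − 1216.4 = 1158.4 t/h
CL = 100·R/F = 100·1158.4/1216.4 = 95.23 %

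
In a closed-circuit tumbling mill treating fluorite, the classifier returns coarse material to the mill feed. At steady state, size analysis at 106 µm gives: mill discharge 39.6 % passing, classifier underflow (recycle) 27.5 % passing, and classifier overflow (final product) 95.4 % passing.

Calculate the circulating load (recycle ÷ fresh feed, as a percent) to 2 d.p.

CL = 461.16 %

Balance %-passing 106 µm (r = R/F):
Fd + Rd = Ru + Fo ⇒ R/F = (o−d)/(d−u)
r = (95.4 − 39.6)/(39.6 − 27.5) = 55.8/12.1 = 4.6116
CL = 100·r = 461.16 %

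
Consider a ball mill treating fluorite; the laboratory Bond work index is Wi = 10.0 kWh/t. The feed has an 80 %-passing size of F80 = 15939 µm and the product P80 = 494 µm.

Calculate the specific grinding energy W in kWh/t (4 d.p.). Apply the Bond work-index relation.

W = 10·Wi·[P80^(−½) − F80^(−½)]
1/√494 = 0.044992;  1/√15939 = 0.007921
W = 10·10.0·(0.044992 − 0.007921) = 3.7071 kWh/t

W = 3.7071 kWh/t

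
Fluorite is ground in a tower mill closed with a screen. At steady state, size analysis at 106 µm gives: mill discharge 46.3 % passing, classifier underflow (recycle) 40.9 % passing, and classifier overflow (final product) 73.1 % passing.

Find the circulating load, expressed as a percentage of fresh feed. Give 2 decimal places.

Mass balance on the −106 µm fraction:
r = (o − d)/(d − u)
r = (73.1 − 46.3)/(46.3 − 40.9) = 26.8/5.4 = 4.9630
CL = 100·r = 496.30 %

CL = 496.30 %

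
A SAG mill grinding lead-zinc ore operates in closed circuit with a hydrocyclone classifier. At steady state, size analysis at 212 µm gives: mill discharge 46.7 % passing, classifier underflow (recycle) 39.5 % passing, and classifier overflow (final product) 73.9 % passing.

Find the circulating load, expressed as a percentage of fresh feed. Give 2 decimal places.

CL = 377.78 %

Mass balance on the −212 µm fraction:
r = (o − d)/(d − u)
r = (73.9 − 46.7)/(46.7 − 39.5) = 27.2/7.2 = 3.7778
CL = 100·r = 377.78 %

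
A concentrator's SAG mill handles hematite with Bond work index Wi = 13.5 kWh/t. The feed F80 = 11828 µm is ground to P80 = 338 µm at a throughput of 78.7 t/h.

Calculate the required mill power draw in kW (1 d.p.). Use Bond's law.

Bond:  W = 10 Wi (1/√P − 1/√F)
W = 10·13.5·(1/√338 − 1/√11828) = 10·13.5·(0.045198) = 6.1017 kWh/t
P = W·T = 6.1017·78.7 = 480.2 kW

P = 480.2 kW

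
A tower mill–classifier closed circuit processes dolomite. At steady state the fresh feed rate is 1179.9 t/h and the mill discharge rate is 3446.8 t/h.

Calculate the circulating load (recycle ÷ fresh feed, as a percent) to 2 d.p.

M = F + R at steady state, so:
R = M − F = 3446.8 − 1179.9 = 2266.9 t/h
CL = 100·R/F = 100·2266.9/1179.9 = 192.13 %

CL = 192.13 %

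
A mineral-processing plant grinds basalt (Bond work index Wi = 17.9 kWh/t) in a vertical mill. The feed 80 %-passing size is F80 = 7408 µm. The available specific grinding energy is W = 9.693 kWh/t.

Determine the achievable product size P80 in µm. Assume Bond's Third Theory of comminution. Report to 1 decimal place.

P80 = 231.2 µm

W = 10 Wi (P80^-0.5 − F80^-0.5)
P80^(−½) = W/(10 Wi) + F80^(−½)
  = 9.6930/(10·17.9) + 1/√7408 = 0.054151 + 0.011618 = 0.065769
P80 = (1/0.065769)² = 15.2047² = 231.18 µm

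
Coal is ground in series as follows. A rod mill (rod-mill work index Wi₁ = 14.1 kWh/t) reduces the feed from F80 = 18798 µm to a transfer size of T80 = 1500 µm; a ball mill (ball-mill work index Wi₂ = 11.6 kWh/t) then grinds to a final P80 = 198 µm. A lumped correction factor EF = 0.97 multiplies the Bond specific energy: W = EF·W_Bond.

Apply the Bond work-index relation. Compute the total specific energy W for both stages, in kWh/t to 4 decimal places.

W = 10·Wi·[P80^(−½) − F80^(−½)]
Stage 1 (18798→1500 µm, Wi₁=14.1): W₁ = 10·14.1·(0.025820 − 0.007294) = 2.6122 kWh/t
Stage 2 (1500→198 µm, Wi₂=11.6): W₂ = 10·11.6·(0.071067 − 0.025820) = 5.2487 kWh/t
W = W₁ + W₂ = 2.6122 + 5.2487 = 7.8609 kWh/t
Apply correction: 7.8609 × 0.97 = 7.6250 kWh/t

W = 7.6250 kWh/t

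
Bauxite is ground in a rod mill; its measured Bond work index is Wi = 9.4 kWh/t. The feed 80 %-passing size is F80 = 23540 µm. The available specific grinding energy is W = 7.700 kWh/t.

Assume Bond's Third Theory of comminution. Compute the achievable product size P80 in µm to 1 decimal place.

P80 = 127.9 µm

W_Bond = 10·Wi·(1/√P₈₀ − 1/√F₈₀)
⇒ 1/√P80 = W/(10·Wi) + 1/√F80
  = 7.7000/(10·9.4) + 1/√23540 = 0.081915 + 0.006518 = 0.088433
P80 = (1/0.088433)² = 11.3080² = 127.87 µm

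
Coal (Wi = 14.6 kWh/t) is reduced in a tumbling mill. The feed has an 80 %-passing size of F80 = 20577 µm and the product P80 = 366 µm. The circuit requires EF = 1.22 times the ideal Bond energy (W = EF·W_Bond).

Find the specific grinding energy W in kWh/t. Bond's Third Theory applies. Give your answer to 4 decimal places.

W = 10·Wi·[P80^(−½) − F80^(−½)]
1/√366 = 0.052271;  1/√20577 = 0.006971
W = 10·14.6·(0.052271 − 0.006971) = 6.6137 kWh/t
Corrected W = EF·W_Bond = 1.22·6.6137 = 8.0688 kWh/t

W = 8.0688 kWh/t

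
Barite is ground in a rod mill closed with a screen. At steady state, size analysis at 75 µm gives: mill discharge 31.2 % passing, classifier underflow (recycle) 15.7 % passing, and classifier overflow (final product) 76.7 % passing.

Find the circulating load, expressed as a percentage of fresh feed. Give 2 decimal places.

Two-product formula at 75 µm:
d + r·d = r·u + o → r(d−u) = o−d
r = (76.7 − 31.2)/(31.2 − 15.7) = 45.5/15.5 = 2.9355
CL = 100·r = 293.55 %

CL = 293.55 %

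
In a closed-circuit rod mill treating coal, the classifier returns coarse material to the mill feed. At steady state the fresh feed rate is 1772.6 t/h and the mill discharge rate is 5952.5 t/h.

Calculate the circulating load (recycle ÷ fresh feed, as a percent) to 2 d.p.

CL = 235.81 %

Mill node: discharge = fresh + recycle.
R = M − F = 5952.5 − 1772.6 = 4179.9 t/h
CL = 100·R/F = 100·4179.9/1772.6 = 235.81 %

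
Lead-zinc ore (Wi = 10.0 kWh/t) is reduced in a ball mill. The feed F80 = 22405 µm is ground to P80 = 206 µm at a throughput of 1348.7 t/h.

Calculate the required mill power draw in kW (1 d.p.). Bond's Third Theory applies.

W_Bond = 10·Wi·(1/√P₈₀ − 1/√F₈₀)
W = 10·10.0·(1/√206 − 1/√22405) = 10·10.0·(0.062993) = 6.2993 kWh/t
Mill draw = 6.2993 × 1348.7 = 8495.8 kW

P = 8495.8 kW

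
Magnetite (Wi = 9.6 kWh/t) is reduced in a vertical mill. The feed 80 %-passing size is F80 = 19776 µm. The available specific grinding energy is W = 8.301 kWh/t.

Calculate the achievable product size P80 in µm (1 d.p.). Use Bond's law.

P80 = 114.2 µm

W_Bond = 10·Wi·(1/√P₈₀ − 1/√F₈₀)
⇒ 1/√P80 = W/(10 Wi) + 1/√F80
  = 8.3010/(10·9.6) + 1/√19776 = 0.086469 + 0.007111 = 0.093580
P80 = (1/0.093580)² = 10.6861² = 114.19 µm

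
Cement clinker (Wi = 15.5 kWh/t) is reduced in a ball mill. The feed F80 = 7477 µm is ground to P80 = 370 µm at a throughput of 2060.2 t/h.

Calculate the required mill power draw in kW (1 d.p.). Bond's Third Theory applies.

P = 12908.2 kW

Bond: W = 10·Wi·(1/√P80 − 1/√F80)
W = 10·15.5·(1/√370 − 1/√7477) = 10·15.5·(0.040423) = 6.2655 kWh/t
Power = W × throughput = 6.2655 kWh/t × 2060.2 t/h = 12908.2 kW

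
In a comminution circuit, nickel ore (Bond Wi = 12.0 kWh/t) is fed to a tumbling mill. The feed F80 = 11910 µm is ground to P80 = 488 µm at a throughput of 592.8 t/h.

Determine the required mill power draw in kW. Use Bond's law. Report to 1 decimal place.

W = 10·Wi·[P80^(−½) − F80^(−½)]
W = 10·12.0·(1/√488 − 1/√11910) = 10·12.0·(0.036105) = 4.3326 kWh/t
Power = W × throughput = 4.3326 kWh/t × 592.8 t/h = 2568.3 kW

P = 2568.3 kW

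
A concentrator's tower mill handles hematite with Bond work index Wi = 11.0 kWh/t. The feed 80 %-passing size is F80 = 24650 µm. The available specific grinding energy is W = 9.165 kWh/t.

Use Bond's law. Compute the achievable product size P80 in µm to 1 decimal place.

W = 10·Wi·[P80^(−½) − F80^(−½)]
⇒ 1/√P80 = W/(10·Wi) + 1/√F80
  = 9.1650/(10·11.0) + 1/√24650 = 0.083318 + 0.006369 = 0.089687
P80 = (1/0.089687)² = 11.1498² = 124.32 µm

P80 = 124.3 µm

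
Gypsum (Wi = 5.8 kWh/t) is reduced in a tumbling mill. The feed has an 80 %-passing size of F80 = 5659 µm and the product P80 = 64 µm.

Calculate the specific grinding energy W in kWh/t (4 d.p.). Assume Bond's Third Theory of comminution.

W = 6.4790 kWh/t

W = 10 Wi (1/√P80 − 1/√F80)  [Bond]
1/√64 = 0.125000;  1/√5659 = 0.013293
W = 10·5.8·(0.125000 − 0.013293) = 6.4790 kWh/t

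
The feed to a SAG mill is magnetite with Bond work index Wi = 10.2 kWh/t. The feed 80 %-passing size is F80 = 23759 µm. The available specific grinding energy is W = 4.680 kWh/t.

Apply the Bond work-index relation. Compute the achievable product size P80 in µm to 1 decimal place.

P80 = 364.6 µm

Bond:  W = 10 Wi (1/√P − 1/√F)
⇒ 1/√P80 = W/(10·Wi) + 1/√F80
  = 4.6800/(10·10.2) + 1/√23759 = 0.045882 + 0.006488 = 0.052370
P80 = (1/0.052370)² = 19.0949² = 364.62 µm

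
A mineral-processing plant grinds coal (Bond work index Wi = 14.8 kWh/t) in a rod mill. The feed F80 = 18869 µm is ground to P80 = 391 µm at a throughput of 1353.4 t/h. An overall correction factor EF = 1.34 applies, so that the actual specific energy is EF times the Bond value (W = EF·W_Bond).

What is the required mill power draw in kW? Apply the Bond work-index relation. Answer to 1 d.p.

P = 11619.9 kW

W = 10 Wi (P80^-0.5 − F80^-0.5)
W = 10·14.8·(1/√391 − 1/√18869) = 10·14.8·(0.043292) = 6.4073 kWh/t
Apply correction: 6.4073 × 1.34 = 8.5857 kWh/t
P_mill = W·ṁ = 8.5857·1353.4 = 11619.9 kW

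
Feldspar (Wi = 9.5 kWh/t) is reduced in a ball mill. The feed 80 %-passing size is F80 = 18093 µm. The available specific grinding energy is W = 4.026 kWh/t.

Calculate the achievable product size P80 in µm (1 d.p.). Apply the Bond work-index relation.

Bond: W = 10·Wi·(1/√P80 − 1/√F80)
1/√P80 = 1/√F80 + W/(10·Wi)
  = 4.0260/(10·9.5) + 1/√18093 = 0.042379 + 0.007434 = 0.049813
P80 = (1/0.049813)² = 20.0749² = 403.00 µm

P80 = 403.0 µm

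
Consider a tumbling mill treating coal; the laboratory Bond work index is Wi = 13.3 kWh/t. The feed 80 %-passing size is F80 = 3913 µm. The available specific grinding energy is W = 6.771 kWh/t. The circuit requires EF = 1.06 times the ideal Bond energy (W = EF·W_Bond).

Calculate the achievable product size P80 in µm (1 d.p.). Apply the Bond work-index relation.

P80 = 244.0 µm

Bond:  W = 10 Wi (1/√P − 1/√F)
W_Bond = W / EF = 6.771 / 1.06 = 6.3877 kWh/t
1/√P80 = 1/√F80 + W_Bond/(10·Wi)
  = 6.3877/(10·13.3) + 1/√3913 = 0.048028 + 0.015986 = 0.064014
P80 = (1/0.064014)² = 15.6215² = 244.03 µm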